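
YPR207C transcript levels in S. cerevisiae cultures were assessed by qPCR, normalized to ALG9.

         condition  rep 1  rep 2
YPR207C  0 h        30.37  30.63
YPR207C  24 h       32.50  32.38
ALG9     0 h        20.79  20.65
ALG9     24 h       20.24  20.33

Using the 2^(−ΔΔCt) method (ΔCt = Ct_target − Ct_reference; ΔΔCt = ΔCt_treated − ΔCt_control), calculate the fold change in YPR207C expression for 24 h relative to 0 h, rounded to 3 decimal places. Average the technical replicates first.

Mean Ct: YPR207C 0 h 30.500; YPR207C 24 h 32.440; ALG9 0 h 20.720; ALG9 24 h 20.285
ΔCt(0 h) = 30.500 − 20.720 = 9.780
ΔCt(24 h) = 32.440 − 20.285 = 12.155
ΔΔCt = 12.155 − 9.780 = 2.375
Fold change = 2^(−2.375) = 0.1928

0.193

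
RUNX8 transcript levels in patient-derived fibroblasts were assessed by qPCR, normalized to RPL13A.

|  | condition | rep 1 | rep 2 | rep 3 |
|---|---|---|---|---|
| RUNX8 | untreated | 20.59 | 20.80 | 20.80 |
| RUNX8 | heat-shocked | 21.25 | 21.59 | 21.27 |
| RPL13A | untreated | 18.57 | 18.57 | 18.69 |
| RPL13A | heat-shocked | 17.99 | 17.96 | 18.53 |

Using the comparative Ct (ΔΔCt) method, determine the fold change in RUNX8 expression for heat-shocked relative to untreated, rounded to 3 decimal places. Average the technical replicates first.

Mean Ct: RUNX8 untreated 20.730; RUNX8 heat-shocked 21.370; RPL13A untreated 18.610; RPL13A heat-shocked 18.160
ΔCt(untreated) = 20.730 − 18.610 = 2.120
ΔCt(heat-shocked) = 21.370 − 18.160 = 3.210
ΔΔCt = 3.210 − 2.120 = 1.090
Fold change = 2^(−1.090) = 0.4698

0.470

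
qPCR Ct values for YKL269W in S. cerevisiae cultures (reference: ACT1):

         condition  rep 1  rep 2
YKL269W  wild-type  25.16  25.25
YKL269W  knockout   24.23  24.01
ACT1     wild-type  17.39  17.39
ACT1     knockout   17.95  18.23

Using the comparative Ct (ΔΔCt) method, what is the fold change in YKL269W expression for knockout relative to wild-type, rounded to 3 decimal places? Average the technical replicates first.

3.446

Mean Ct: YKL269W wild-type 25.205; YKL269W knockout 24.120; ACT1 wild-type 17.390; ACT1 knockout 18.090
ΔCt(wild-type) = 25.205 − 17.390 = 7.815
ΔCt(knockout) = 24.120 − 18.090 = 6.030
ΔΔCt = 6.030 − 7.815 = -1.785
Fold change = 2^(−(-1.785)) = 2^1.785 = 3.4462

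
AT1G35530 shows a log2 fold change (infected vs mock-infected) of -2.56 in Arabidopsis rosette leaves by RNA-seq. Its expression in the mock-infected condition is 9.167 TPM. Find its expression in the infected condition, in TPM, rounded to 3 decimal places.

1.554

Fold change = 2^(-2.56) = 0.1696
infected expression = 9.167 × 0.1696 = 1.554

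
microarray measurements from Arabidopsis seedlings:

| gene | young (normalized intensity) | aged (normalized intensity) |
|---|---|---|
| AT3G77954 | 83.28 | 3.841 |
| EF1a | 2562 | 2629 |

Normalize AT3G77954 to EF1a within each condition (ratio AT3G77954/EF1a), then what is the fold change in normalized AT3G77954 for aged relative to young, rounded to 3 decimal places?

AT3G77954/EF1a (young) = 83.28 / 2562 = 0.032506
AT3G77954/EF1a (aged) = 3.841 / 2629 = 0.001461
Fold change = 0.001461 / 0.032506 = 0.0449

0.045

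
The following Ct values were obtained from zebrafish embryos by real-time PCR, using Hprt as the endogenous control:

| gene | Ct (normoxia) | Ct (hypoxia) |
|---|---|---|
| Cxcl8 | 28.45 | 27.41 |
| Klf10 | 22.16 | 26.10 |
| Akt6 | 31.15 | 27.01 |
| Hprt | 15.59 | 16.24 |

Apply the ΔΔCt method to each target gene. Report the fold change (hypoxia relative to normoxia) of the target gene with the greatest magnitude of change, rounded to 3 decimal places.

27.665

Cxcl8: ΔΔCt = (27.41−16.24) − (28.45−15.59) = 11.17 − 12.86 = -1.69; fold change = 2^1.69 = 3.227
Klf10: ΔΔCt = (26.10−16.24) − (22.16−15.59) = 9.86 − 6.57 = 3.29; fold change = 2^-3.29 = 0.102
Akt6: ΔΔCt = (27.01−16.24) − (31.15−15.59) = 10.77 − 15.56 = -4.79; fold change = 2^4.79 = 27.665
Akt6 has the largest |ΔΔCt| = 4.79.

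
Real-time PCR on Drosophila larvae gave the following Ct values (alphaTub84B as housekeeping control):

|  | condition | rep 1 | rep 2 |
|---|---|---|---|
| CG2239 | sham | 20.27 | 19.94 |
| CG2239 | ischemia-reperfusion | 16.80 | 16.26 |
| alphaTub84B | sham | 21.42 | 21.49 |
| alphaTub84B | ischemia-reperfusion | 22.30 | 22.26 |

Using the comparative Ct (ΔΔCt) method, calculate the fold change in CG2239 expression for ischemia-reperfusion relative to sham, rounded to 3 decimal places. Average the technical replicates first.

Mean Ct: CG2239 sham 20.105; CG2239 ischemia-reperfusion 16.530; alphaTub84B sham 21.455; alphaTub84B ischemia-reperfusion 22.280
ΔCt(sham) = 20.105 − 21.455 = -1.350
ΔCt(ischemia-reperfusion) = 16.530 − 22.280 = -5.750
ΔΔCt = -5.750 − (-1.350) = -4.400
Fold change = 2^(−(-4.400)) = 2^4.400 = 21.1121

21.112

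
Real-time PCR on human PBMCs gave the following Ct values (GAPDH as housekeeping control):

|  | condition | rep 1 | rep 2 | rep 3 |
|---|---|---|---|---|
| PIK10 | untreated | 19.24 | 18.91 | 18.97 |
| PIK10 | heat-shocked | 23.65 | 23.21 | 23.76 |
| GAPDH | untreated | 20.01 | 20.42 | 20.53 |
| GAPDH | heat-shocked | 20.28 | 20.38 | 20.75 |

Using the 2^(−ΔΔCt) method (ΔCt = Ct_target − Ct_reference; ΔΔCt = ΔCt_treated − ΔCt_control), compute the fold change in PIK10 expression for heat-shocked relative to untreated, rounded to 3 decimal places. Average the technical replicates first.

0.049

Mean Ct: PIK10 untreated 19.040; PIK10 heat-shocked 23.540; GAPDH untreated 20.320; GAPDH heat-shocked 20.470
ΔCt(untreated) = 19.040 − 20.320 = -1.280
ΔCt(heat-shocked) = 23.540 − 20.470 = 3.070
ΔΔCt = 3.070 − (-1.280) = 4.350
Fold change = 2^(−4.350) = 0.0490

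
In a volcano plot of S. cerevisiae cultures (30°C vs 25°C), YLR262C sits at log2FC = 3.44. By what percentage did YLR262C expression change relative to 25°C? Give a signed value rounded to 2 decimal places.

Fold change = 2^(3.44) = 10.8528
Percent change = (FC − 1) × 100% = (10.8528 − 1) × 100 = 985.28%

985.28%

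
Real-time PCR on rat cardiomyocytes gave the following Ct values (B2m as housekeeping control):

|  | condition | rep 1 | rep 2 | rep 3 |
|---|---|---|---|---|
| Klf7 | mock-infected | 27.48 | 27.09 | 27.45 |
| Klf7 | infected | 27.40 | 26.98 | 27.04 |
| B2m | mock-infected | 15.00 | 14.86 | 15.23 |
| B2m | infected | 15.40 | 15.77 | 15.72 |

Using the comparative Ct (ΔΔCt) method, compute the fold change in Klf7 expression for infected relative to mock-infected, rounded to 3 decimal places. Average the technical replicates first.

Mean Ct: Klf7 mock-infected 27.340; Klf7 infected 27.140; B2m mock-infected 15.030; B2m infected 15.630
ΔCt(mock-infected) = 27.340 − 15.030 = 12.310
ΔCt(infected) = 27.140 − 15.630 = 11.510
ΔΔCt = 11.510 − 12.310 = -0.800
Fold change = 2^(−(-0.800)) = 2^0.800 = 1.7411

1.741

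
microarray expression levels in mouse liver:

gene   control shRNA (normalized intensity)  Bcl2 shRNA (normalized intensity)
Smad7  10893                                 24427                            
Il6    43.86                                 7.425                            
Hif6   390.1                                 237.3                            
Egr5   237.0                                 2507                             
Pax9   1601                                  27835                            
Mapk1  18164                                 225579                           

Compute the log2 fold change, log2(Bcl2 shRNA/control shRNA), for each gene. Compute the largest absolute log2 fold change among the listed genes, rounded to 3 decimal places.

4.120

log2(24427/10893) = 1.165  (Smad7)
log2(7.425/43.86) = -2.562  (Il6)
log2(237.3/390.1) = -0.717  (Hif6)
log2(2507/237.0) = 3.403  (Egr5)
log2(27835/1601) = 4.120  (Pax9)
log2(225579/18164) = 3.634  (Mapk1)
The largest magnitude belongs to Pax9.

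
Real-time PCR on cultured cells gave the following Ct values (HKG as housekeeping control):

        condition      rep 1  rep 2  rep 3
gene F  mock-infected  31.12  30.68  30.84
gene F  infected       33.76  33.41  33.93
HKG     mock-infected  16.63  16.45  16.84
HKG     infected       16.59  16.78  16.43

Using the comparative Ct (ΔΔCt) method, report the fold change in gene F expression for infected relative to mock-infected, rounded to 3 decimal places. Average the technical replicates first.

Mean Ct: gene F mock-infected 30.880; gene F infected 33.700; HKG mock-infected 16.640; HKG infected 16.600
ΔCt(mock-infected) = 30.880 − 16.640 = 14.240
ΔCt(infected) = 33.700 − 16.600 = 17.100
ΔΔCt = 17.100 − 14.240 = 2.860
Fold change = 2^(−2.860) = 0.1377

0.138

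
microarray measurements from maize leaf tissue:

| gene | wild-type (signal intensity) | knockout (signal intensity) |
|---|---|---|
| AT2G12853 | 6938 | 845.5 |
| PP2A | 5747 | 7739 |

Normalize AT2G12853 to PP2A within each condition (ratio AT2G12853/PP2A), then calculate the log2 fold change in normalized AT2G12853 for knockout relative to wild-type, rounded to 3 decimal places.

-3.466

AT2G12853/PP2A (wild-type) = 6938 / 5747 = 1.2072
AT2G12853/PP2A (knockout) = 845.5 / 7739 = 0.10925
Fold change = 0.10925 / 1.2072 = 0.0905
log2(0.0905) = -3.4660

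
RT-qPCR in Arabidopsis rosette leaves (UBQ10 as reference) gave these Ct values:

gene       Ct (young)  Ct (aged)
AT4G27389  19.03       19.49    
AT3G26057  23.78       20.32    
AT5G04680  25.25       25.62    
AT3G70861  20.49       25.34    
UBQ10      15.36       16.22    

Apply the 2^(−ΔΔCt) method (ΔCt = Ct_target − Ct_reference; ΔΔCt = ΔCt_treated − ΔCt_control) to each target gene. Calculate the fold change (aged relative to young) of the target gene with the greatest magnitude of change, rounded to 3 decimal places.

AT4G27389: ΔΔCt = (19.49−16.22) − (19.03−15.36) = 3.27 − 3.67 = -0.40; fold change = 2^0.40 = 1.320
AT3G26057: ΔΔCt = (20.32−16.22) − (23.78−15.36) = 4.10 − 8.42 = -4.32; fold change = 2^4.32 = 19.973
AT5G04680: ΔΔCt = (25.62−16.22) − (25.25−15.36) = 9.40 − 9.89 = -0.49; fold change = 2^0.49 = 1.404
AT3G70861: ΔΔCt = (25.34−16.22) − (20.49−15.36) = 9.12 − 5.13 = 3.99; fold change = 2^-3.99 = 0.063
AT3G26057 has the largest |ΔΔCt| = 4.32.

19.973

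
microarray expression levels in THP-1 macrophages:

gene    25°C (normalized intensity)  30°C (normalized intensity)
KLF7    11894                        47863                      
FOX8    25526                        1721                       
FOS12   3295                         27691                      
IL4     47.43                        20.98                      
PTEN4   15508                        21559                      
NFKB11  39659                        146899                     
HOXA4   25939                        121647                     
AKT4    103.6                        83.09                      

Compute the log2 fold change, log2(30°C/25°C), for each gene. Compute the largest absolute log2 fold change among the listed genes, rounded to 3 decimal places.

3.891

log2(47863/11894) = 2.009  (KLF7)
log2(1721/25526) = -3.891  (FOX8)
log2(27691/3295) = 3.071  (FOS12)
log2(20.98/47.43) = -1.177  (IL4)
log2(21559/15508) = 0.475  (PTEN4)
log2(146899/39659) = 1.889  (NFKB11)
log2(121647/25939) = 2.230  (HOXA4)
log2(83.09/103.6) = -0.318  (AKT4)
The largest magnitude belongs to FOX8.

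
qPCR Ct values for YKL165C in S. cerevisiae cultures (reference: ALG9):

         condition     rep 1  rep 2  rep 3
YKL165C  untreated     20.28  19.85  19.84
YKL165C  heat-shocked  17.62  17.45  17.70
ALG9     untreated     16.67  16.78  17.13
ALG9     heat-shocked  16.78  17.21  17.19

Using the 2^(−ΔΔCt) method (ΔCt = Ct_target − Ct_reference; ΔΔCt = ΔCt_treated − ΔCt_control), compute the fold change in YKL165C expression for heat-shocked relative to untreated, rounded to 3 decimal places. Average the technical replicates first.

6.063

Mean Ct: YKL165C untreated 19.990; YKL165C heat-shocked 17.590; ALG9 untreated 16.860; ALG9 heat-shocked 17.060
ΔCt(untreated) = 19.990 − 16.860 = 3.130
ΔCt(heat-shocked) = 17.590 − 17.060 = 0.530
ΔΔCt = 0.530 − 3.130 = -2.600
Fold change = 2^(−(-2.600)) = 2^2.600 = 6.0629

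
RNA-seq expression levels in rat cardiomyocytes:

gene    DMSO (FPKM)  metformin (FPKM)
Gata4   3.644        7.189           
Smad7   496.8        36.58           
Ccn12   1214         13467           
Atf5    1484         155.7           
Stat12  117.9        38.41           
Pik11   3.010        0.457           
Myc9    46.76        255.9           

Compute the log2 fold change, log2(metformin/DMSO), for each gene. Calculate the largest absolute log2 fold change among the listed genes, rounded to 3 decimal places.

log2(7.189/3.644) = 0.980  (Gata4)
log2(36.58/496.8) = -3.764  (Smad7)
log2(13467/1214) = 3.472  (Ccn12)
log2(155.7/1484) = -3.253  (Atf5)
log2(38.41/117.9) = -1.618  (Stat12)
log2(0.457/3.010) = -2.719  (Pik11)
log2(255.9/46.76) = 2.452  (Myc9)
The largest magnitude belongs to Smad7.

3.764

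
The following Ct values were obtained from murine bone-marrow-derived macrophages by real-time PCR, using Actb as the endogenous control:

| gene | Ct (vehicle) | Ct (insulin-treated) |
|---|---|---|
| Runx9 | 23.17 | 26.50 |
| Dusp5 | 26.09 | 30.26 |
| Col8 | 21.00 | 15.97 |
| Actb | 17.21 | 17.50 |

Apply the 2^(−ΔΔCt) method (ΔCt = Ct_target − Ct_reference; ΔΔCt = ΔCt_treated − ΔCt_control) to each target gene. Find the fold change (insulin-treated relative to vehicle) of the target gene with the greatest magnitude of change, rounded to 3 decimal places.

39.947

Runx9: ΔΔCt = (26.50−17.50) − (23.17−17.21) = 9.00 − 5.96 = 3.04; fold change = 2^-3.04 = 0.122
Dusp5: ΔΔCt = (30.26−17.50) − (26.09−17.21) = 12.76 − 8.88 = 3.88; fold change = 2^-3.88 = 0.068
Col8: ΔΔCt = (15.97−17.50) − (21.00−17.21) = -1.53 − 3.79 = -5.32; fold change = 2^5.32 = 39.947
Col8 has the largest |ΔΔCt| = 5.32.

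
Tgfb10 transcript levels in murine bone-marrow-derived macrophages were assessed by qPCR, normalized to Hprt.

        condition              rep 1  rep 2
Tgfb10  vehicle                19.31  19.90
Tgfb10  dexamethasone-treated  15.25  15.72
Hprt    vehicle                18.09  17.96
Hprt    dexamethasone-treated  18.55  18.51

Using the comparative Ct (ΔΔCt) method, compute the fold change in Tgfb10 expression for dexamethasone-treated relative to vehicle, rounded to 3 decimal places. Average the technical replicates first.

24.675

Mean Ct: Tgfb10 vehicle 19.605; Tgfb10 dexamethasone-treated 15.485; Hprt vehicle 18.025; Hprt dexamethasone-treated 18.530
ΔCt(vehicle) = 19.605 − 18.025 = 1.580
ΔCt(dexamethasone-treated) = 15.485 − 18.530 = -3.045
ΔΔCt = -3.045 − 1.580 = -4.625
Fold change = 2^(−(-4.625)) = 2^4.625 = 24.6754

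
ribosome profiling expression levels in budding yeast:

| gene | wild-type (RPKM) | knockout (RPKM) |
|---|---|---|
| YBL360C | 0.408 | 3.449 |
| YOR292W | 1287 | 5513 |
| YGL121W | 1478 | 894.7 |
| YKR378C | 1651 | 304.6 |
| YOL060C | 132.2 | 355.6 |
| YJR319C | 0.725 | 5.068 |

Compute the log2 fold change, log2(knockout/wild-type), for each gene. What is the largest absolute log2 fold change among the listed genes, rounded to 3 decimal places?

log2(3.449/0.408) = 3.080  (YBL360C)
log2(5513/1287) = 2.099  (YOR292W)
log2(894.7/1478) = -0.724  (YGL121W)
log2(304.6/1651) = -2.438  (YKR378C)
log2(355.6/132.2) = 1.428  (YOL060C)
log2(5.068/0.725) = 2.805  (YJR319C)
The largest magnitude belongs to YBL360C.

3.080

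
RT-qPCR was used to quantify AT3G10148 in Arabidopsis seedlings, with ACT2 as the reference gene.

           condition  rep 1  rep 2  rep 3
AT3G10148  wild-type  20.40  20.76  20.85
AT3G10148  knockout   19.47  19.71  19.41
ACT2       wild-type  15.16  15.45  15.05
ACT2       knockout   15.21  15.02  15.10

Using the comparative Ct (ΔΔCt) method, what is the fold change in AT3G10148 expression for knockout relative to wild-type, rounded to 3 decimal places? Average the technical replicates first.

Mean Ct: AT3G10148 wild-type 20.670; AT3G10148 knockout 19.530; ACT2 wild-type 15.220; ACT2 knockout 15.110
ΔCt(wild-type) = 20.670 − 15.220 = 5.450
ΔCt(knockout) = 19.530 − 15.110 = 4.420
ΔΔCt = 4.420 − 5.450 = -1.030
Fold change = 2^(−(-1.030)) = 2^1.030 = 2.0420

2.042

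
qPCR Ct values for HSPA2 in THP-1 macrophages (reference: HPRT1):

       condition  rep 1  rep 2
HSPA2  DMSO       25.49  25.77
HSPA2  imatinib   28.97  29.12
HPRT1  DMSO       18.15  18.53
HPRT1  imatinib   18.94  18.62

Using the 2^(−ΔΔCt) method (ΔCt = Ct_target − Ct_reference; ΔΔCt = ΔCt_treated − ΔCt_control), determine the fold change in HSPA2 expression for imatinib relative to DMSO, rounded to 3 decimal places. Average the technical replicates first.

Mean Ct: HSPA2 DMSO 25.630; HSPA2 imatinib 29.045; HPRT1 DMSO 18.340; HPRT1 imatinib 18.780
ΔCt(DMSO) = 25.630 − 18.340 = 7.290
ΔCt(imatinib) = 29.045 − 18.780 = 10.265
ΔΔCt = 10.265 − 7.290 = 2.975
Fold change = 2^(−2.975) = 0.1272

0.127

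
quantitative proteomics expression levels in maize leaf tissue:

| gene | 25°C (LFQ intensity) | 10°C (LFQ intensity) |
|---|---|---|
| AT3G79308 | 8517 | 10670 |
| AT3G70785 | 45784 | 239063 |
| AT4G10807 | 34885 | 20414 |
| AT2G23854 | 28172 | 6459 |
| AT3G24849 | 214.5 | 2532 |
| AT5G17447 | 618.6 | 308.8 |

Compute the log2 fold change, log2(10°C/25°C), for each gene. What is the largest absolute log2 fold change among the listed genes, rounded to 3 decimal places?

log2(10670/8517) = 0.325  (AT3G79308)
log2(239063/45784) = 2.384  (AT3G70785)
log2(20414/34885) = -0.773  (AT4G10807)
log2(6459/28172) = -2.125  (AT2G23854)
log2(2532/214.5) = 3.561  (AT3G24849)
log2(308.8/618.6) = -1.002  (AT5G17447)
The largest magnitude belongs to AT3G24849.

3.561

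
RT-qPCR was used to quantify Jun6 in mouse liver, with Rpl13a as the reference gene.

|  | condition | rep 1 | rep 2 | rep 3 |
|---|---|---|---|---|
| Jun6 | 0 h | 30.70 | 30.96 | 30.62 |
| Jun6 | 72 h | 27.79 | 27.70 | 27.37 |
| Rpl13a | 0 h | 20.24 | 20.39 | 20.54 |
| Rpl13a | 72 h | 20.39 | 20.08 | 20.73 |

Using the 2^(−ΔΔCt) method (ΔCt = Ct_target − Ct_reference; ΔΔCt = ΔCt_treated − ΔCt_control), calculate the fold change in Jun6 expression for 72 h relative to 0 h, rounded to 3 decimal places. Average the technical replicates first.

8.877

Mean Ct: Jun6 0 h 30.760; Jun6 72 h 27.620; Rpl13a 0 h 20.390; Rpl13a 72 h 20.400
ΔCt(0 h) = 30.760 − 20.390 = 10.370
ΔCt(72 h) = 27.620 − 20.400 = 7.220
ΔΔCt = 7.220 − 10.370 = -3.150
Fold change = 2^(−(-3.150)) = 2^3.150 = 8.8766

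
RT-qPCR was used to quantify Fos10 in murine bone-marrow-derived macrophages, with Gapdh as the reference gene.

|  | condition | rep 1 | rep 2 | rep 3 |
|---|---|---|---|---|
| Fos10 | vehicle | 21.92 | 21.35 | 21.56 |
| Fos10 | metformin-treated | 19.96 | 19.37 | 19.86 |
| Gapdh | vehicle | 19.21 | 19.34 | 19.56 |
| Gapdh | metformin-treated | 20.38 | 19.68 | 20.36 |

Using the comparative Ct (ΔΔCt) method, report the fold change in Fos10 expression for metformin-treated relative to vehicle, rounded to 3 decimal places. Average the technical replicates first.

Mean Ct: Fos10 vehicle 21.610; Fos10 metformin-treated 19.730; Gapdh vehicle 19.370; Gapdh metformin-treated 20.140
ΔCt(vehicle) = 21.610 − 19.370 = 2.240
ΔCt(metformin-treated) = 19.730 − 20.140 = -0.410
ΔΔCt = -0.410 − 2.240 = -2.650
Fold change = 2^(−(-2.650)) = 2^2.650 = 6.2767

6.277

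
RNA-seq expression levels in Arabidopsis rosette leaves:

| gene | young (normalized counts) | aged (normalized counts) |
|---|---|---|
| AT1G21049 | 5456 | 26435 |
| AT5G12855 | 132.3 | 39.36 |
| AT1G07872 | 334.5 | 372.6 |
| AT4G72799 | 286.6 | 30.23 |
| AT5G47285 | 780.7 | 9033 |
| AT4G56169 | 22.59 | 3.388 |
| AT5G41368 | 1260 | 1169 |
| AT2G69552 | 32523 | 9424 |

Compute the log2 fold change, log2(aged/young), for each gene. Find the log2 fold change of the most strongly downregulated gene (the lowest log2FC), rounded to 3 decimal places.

log2(26435/5456) = 2.277  (AT1G21049)
log2(39.36/132.3) = -1.749  (AT5G12855)
log2(372.6/334.5) = 0.156  (AT1G07872)
log2(30.23/286.6) = -3.245  (AT4G72799)
log2(9033/780.7) = 3.532  (AT5G47285)
log2(3.388/22.59) = -2.737  (AT4G56169)
log2(1169/1260) = -0.108  (AT5G41368)
log2(9424/32523) = -1.787  (AT2G69552)
AT4G72799 is most strongly downregulated.

-3.245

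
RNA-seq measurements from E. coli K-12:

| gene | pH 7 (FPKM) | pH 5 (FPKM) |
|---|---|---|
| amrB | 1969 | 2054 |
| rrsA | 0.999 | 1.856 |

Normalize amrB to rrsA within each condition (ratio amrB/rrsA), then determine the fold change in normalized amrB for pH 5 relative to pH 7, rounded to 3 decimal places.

0.561

amrB/rrsA (pH 7) = 1969 / 0.999 = 1971
amrB/rrsA (pH 5) = 2054 / 1.856 = 1106.7
Fold change = 1106.7 / 1971 = 0.5615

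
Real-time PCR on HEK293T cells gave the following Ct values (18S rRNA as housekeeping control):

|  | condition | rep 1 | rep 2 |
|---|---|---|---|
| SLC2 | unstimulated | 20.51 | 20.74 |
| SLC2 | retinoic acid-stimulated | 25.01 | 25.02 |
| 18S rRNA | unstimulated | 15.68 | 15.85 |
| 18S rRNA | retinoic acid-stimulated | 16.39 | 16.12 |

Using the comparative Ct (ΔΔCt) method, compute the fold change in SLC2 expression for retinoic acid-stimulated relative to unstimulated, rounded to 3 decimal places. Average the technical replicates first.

Mean Ct: SLC2 unstimulated 20.625; SLC2 retinoic acid-stimulated 25.015; 18S rRNA unstimulated 15.765; 18S rRNA retinoic acid-stimulated 16.255
ΔCt(unstimulated) = 20.625 − 15.765 = 4.860
ΔCt(retinoic acid-stimulated) = 25.015 − 16.255 = 8.760
ΔΔCt = 8.760 − 4.860 = 3.900
Fold change = 2^(−3.900) = 0.0670

0.067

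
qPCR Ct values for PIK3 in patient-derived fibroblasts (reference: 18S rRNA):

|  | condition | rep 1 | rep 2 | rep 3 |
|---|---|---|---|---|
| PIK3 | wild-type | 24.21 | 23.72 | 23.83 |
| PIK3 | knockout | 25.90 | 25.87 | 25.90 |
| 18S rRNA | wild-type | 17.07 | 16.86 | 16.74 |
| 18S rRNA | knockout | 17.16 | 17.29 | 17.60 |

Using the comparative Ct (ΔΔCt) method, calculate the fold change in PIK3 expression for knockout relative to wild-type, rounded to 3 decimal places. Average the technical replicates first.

0.351

Mean Ct: PIK3 wild-type 23.920; PIK3 knockout 25.890; 18S rRNA wild-type 16.890; 18S rRNA knockout 17.350
ΔCt(wild-type) = 23.920 − 16.890 = 7.030
ΔCt(knockout) = 25.890 − 17.350 = 8.540
ΔΔCt = 8.540 − 7.030 = 1.510
Fold change = 2^(−1.510) = 0.3511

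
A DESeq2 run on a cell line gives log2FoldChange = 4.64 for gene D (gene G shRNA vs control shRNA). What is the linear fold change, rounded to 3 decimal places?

24.933

Fold change = 2^(4.64) = 24.9333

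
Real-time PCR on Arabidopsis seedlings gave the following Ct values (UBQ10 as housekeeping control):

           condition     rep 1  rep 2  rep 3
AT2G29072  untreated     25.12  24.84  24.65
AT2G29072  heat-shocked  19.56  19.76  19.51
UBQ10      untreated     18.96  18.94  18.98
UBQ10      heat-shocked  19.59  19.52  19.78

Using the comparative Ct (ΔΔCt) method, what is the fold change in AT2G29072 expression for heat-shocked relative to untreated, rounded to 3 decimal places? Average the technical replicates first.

Mean Ct: AT2G29072 untreated 24.870; AT2G29072 heat-shocked 19.610; UBQ10 untreated 18.960; UBQ10 heat-shocked 19.630
ΔCt(untreated) = 24.870 − 18.960 = 5.910
ΔCt(heat-shocked) = 19.610 − 19.630 = -0.020
ΔΔCt = -0.020 − 5.910 = -5.930
Fold change = 2^(−(-5.930)) = 2^5.930 = 60.9688

60.969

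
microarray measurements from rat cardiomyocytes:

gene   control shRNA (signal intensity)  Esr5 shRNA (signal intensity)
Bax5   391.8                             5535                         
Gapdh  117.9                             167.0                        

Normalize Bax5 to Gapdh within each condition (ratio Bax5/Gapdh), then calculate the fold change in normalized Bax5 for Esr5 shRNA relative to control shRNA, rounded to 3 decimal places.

9.974

Bax5/Gapdh (control shRNA) = 391.8 / 117.9 = 3.3232
Bax5/Gapdh (Esr5 shRNA) = 5535 / 167.0 = 33.144
Fold change = 33.144 / 3.3232 = 9.9736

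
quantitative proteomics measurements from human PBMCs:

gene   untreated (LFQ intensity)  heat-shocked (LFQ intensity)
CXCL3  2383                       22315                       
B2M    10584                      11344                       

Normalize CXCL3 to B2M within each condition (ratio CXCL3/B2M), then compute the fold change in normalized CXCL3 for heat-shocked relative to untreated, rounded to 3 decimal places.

8.737

CXCL3/B2M (untreated) = 2383 / 10584 = 0.22515
CXCL3/B2M (heat-shocked) = 22315 / 11344 = 1.9671
Fold change = 1.9671 / 0.22515 = 8.7369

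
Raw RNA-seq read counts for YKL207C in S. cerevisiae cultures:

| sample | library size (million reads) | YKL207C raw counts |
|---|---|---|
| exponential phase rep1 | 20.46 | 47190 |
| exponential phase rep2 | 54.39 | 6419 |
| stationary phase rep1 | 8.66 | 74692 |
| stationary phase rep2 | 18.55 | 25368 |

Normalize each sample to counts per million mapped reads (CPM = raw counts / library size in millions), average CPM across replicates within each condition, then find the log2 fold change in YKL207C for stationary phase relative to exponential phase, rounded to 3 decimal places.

CPM(exponential phase rep1) = 47190 / 20.46 = 2306.4516
CPM(exponential phase rep2) = 6419 / 54.39 = 118.0180
CPM(stationary phase rep1) = 74692 / 8.66 = 8624.9423
CPM(stationary phase rep2) = 25368 / 18.55 = 1367.5472
mean CPM(exponential phase) = 1212.2348; mean CPM(stationary phase) = 4996.2447
Fold change = 4996.2447 / 1212.2348 = 4.12152
log2(4.12152) = 2.0432

2.043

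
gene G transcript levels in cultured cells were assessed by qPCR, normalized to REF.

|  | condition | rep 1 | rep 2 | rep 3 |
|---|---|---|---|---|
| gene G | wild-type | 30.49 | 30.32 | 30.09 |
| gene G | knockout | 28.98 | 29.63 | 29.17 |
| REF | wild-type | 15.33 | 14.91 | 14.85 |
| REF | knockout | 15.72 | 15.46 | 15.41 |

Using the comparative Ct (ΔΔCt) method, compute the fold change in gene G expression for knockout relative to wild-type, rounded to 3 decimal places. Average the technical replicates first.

2.908

Mean Ct: gene G wild-type 30.300; gene G knockout 29.260; REF wild-type 15.030; REF knockout 15.530
ΔCt(wild-type) = 30.300 − 15.030 = 15.270
ΔCt(knockout) = 29.260 − 15.530 = 13.730
ΔΔCt = 13.730 − 15.270 = -1.540
Fold change = 2^(−(-1.540)) = 2^1.540 = 2.9079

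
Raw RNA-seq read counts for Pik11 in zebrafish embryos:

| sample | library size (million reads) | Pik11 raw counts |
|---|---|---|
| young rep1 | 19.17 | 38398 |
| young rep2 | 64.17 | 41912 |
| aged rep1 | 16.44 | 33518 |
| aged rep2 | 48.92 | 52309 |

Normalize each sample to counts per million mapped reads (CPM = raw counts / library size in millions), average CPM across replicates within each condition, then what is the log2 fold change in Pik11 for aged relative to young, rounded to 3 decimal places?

CPM(young rep1) = 38398 / 19.17 = 2003.0256
CPM(young rep2) = 41912 / 64.17 = 653.1401
CPM(aged rep1) = 33518 / 16.44 = 2038.8078
CPM(aged rep2) = 52309 / 48.92 = 1069.2764
mean CPM(young) = 1328.0828; mean CPM(aged) = 1554.0421
Fold change = 1554.0421 / 1328.0828 = 1.17014
log2(1.17014) = 0.2267

0.227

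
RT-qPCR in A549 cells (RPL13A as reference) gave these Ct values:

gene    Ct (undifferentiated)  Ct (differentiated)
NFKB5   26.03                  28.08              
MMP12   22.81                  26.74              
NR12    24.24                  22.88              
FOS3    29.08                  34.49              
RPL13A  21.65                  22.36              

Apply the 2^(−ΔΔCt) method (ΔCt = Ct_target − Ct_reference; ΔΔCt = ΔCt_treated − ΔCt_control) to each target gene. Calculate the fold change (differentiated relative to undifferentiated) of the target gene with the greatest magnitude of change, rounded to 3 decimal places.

NFKB5: ΔΔCt = (28.08−22.36) − (26.03−21.65) = 5.72 − 4.38 = 1.34; fold change = 2^-1.34 = 0.395
MMP12: ΔΔCt = (26.74−22.36) − (22.81−21.65) = 4.38 − 1.16 = 3.22; fold change = 2^-3.22 = 0.107
NR12: ΔΔCt = (22.88−22.36) − (24.24−21.65) = 0.52 − 2.59 = -2.07; fold change = 2^2.07 = 4.199
FOS3: ΔΔCt = (34.49−22.36) − (29.08−21.65) = 12.13 − 7.43 = 4.70; fold change = 2^-4.70 = 0.038
FOS3 has the largest |ΔΔCt| = 4.70.

0.038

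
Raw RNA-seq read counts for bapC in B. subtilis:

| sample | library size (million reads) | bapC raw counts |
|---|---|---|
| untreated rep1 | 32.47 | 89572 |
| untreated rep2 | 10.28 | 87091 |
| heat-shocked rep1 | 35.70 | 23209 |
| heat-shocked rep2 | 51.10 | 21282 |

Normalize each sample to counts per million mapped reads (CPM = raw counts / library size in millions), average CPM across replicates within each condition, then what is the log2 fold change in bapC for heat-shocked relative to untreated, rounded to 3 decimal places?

-3.396

CPM(untreated rep1) = 89572 / 32.47 = 2758.6079
CPM(untreated rep2) = 87091 / 10.28 = 8471.8872
CPM(heat-shocked rep1) = 23209 / 35.70 = 650.1120
CPM(heat-shocked rep2) = 21282 / 51.10 = 416.4775
mean CPM(untreated) = 5615.2476; mean CPM(heat-shocked) = 533.2948
Fold change = 533.2948 / 5615.2476 = 0.09497
log2(0.09497) = -3.3963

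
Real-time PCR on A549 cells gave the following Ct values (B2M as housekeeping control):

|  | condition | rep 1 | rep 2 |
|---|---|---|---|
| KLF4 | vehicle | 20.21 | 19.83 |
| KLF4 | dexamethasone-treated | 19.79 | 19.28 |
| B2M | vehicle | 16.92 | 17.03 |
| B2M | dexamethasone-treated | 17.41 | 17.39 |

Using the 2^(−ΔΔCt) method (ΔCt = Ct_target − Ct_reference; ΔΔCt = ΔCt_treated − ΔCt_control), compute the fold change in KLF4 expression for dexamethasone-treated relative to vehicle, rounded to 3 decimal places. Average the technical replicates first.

1.879

Mean Ct: KLF4 vehicle 20.020; KLF4 dexamethasone-treated 19.535; B2M vehicle 16.975; B2M dexamethasone-treated 17.400
ΔCt(vehicle) = 20.020 − 16.975 = 3.045
ΔCt(dexamethasone-treated) = 19.535 − 17.400 = 2.135
ΔΔCt = 2.135 − 3.045 = -0.910
Fold change = 2^(−(-0.910)) = 2^0.910 = 1.8790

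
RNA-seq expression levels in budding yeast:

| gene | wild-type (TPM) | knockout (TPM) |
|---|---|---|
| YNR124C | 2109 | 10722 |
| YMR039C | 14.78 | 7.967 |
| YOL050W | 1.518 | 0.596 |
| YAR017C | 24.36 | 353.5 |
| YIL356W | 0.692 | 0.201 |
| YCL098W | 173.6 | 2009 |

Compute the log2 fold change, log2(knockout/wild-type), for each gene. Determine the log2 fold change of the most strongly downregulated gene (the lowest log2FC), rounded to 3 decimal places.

log2(10722/2109) = 2.346  (YNR124C)
log2(7.967/14.78) = -0.892  (YMR039C)
log2(0.596/1.518) = -1.349  (YOL050W)
log2(353.5/24.36) = 3.859  (YAR017C)
log2(0.201/0.692) = -1.784  (YIL356W)
log2(2009/173.6) = 3.533  (YCL098W)
YIL356W is most strongly downregulated.

-1.784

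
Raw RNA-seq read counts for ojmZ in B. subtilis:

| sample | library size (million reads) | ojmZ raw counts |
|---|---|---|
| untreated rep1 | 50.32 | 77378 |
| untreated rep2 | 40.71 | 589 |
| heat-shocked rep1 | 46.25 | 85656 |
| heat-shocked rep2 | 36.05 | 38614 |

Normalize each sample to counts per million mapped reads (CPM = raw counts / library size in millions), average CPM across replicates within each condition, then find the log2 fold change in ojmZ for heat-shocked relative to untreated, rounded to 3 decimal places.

0.913

CPM(untreated rep1) = 77378 / 50.32 = 1537.7186
CPM(untreated rep2) = 589 / 40.71 = 14.4682
CPM(heat-shocked rep1) = 85656 / 46.25 = 1852.0216
CPM(heat-shocked rep2) = 38614 / 36.05 = 1071.1234
mean CPM(untreated) = 776.0934; mean CPM(heat-shocked) = 1461.5725
Fold change = 1461.5725 / 776.0934 = 1.88324
log2(1.88324) = 0.9132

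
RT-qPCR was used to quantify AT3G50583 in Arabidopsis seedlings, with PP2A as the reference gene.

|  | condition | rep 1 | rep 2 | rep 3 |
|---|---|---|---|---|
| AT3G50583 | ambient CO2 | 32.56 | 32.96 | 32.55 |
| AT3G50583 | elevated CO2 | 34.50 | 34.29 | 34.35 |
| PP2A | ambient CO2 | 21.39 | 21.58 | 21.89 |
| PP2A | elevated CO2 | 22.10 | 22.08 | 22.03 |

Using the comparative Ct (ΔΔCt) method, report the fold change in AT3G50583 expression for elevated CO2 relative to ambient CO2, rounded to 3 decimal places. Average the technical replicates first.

0.423

Mean Ct: AT3G50583 ambient CO2 32.690; AT3G50583 elevated CO2 34.380; PP2A ambient CO2 21.620; PP2A elevated CO2 22.070
ΔCt(ambient CO2) = 32.690 − 21.620 = 11.070
ΔCt(elevated CO2) = 34.380 − 22.070 = 12.310
ΔΔCt = 12.310 − 11.070 = 1.240
Fold change = 2^(−1.240) = 0.4234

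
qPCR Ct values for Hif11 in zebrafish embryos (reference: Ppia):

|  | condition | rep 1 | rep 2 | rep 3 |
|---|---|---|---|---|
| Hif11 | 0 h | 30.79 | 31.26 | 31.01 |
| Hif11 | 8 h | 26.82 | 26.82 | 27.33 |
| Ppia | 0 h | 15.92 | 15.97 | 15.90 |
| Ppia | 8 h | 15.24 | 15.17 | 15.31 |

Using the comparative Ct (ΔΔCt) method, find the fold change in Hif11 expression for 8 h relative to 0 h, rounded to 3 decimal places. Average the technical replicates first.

Mean Ct: Hif11 0 h 31.020; Hif11 8 h 26.990; Ppia 0 h 15.930; Ppia 8 h 15.240
ΔCt(0 h) = 31.020 − 15.930 = 15.090
ΔCt(8 h) = 26.990 − 15.240 = 11.750
ΔΔCt = 11.750 − 15.090 = -3.340
Fold change = 2^(−(-3.340)) = 2^3.340 = 10.1261

10.126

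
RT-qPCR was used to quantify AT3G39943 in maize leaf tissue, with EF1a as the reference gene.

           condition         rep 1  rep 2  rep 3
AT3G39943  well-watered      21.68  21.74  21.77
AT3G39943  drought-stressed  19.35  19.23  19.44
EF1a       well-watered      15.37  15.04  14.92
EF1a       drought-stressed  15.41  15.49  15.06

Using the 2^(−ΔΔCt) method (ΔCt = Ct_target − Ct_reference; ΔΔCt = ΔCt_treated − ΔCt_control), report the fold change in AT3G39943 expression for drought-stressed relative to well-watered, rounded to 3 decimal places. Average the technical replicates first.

6.063

Mean Ct: AT3G39943 well-watered 21.730; AT3G39943 drought-stressed 19.340; EF1a well-watered 15.110; EF1a drought-stressed 15.320
ΔCt(well-watered) = 21.730 − 15.110 = 6.620
ΔCt(drought-stressed) = 19.340 − 15.320 = 4.020
ΔΔCt = 4.020 − 6.620 = -2.600
Fold change = 2^(−(-2.600)) = 2^2.600 = 6.0629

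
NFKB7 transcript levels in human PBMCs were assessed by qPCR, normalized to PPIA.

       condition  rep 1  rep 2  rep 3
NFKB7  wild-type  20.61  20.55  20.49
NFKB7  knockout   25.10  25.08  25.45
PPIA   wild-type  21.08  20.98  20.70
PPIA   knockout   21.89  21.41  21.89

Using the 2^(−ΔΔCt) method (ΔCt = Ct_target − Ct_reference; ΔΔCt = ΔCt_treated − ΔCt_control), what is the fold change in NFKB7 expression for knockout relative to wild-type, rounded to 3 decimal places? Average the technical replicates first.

Mean Ct: NFKB7 wild-type 20.550; NFKB7 knockout 25.210; PPIA wild-type 20.920; PPIA knockout 21.730
ΔCt(wild-type) = 20.550 − 20.920 = -0.370
ΔCt(knockout) = 25.210 − 21.730 = 3.480
ΔΔCt = 3.480 − (-0.370) = 3.850
Fold change = 2^(−3.850) = 0.0693

0.069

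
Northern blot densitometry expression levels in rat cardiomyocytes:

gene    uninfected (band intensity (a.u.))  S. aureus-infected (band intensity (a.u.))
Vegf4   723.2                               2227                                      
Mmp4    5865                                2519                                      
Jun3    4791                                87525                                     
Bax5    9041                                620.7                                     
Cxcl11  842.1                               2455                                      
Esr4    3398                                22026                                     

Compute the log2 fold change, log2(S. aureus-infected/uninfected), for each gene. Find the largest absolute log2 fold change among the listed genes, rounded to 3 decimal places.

log2(2227/723.2) = 1.623  (Vegf4)
log2(2519/5865) = -1.219  (Mmp4)
log2(87525/4791) = 4.191  (Jun3)
log2(620.7/9041) = -3.865  (Bax5)
log2(2455/842.1) = 1.544  (Cxcl11)
log2(22026/3398) = 2.696  (Esr4)
The largest magnitude belongs to Jun3.

4.191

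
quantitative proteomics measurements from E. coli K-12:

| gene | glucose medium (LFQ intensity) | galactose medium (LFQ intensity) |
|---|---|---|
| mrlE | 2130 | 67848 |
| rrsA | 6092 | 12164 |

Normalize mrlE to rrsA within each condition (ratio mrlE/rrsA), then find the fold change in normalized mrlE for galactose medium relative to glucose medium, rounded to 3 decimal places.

mrlE/rrsA (glucose medium) = 2130 / 6092 = 0.34964
mrlE/rrsA (galactose medium) = 67848 / 12164 = 5.5778
Fold change = 5.5778 / 0.34964 = 15.9529

15.953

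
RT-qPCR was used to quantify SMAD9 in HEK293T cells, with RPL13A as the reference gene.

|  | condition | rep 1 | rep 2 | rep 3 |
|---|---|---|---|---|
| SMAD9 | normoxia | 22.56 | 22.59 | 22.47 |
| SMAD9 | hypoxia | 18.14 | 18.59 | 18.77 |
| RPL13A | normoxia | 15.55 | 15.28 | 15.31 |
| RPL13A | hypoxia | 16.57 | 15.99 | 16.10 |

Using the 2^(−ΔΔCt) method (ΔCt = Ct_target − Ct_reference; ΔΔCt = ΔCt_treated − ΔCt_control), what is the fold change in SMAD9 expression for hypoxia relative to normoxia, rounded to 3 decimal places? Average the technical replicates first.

Mean Ct: SMAD9 normoxia 22.540; SMAD9 hypoxia 18.500; RPL13A normoxia 15.380; RPL13A hypoxia 16.220
ΔCt(normoxia) = 22.540 − 15.380 = 7.160
ΔCt(hypoxia) = 18.500 − 16.220 = 2.280
ΔΔCt = 2.280 − 7.160 = -4.880
Fold change = 2^(−(-4.880)) = 2^4.880 = 29.4460

29.446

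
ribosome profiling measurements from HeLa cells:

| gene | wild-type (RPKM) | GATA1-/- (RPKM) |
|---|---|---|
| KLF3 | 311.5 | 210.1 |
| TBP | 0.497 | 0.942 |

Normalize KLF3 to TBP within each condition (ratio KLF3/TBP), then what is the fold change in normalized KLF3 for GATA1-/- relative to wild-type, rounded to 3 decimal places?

KLF3/TBP (wild-type) = 311.5 / 0.497 = 626.76
KLF3/TBP (GATA1-/-) = 210.1 / 0.942 = 223.04
Fold change = 223.04 / 626.76 = 0.3559

0.356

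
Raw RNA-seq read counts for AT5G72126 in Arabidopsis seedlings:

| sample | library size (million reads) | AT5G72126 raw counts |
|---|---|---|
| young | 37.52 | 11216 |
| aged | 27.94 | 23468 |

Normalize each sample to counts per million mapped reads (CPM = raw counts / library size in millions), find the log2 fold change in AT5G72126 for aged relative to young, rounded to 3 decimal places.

1.490

CPM(young) = 11216 / 37.52 = 298.9339
CPM(aged) = 23468 / 27.94 = 839.9427
Fold change = 839.9427 / 298.9339 = 2.80979
log2(2.80979) = 1.4905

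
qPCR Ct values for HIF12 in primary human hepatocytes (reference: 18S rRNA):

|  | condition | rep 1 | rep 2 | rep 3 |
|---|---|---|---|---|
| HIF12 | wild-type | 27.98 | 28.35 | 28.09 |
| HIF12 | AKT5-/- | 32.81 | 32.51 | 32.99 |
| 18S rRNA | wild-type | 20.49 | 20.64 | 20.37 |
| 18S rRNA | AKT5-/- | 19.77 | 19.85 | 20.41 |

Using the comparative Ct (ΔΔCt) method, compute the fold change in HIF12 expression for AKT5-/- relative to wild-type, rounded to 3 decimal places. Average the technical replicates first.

Mean Ct: HIF12 wild-type 28.140; HIF12 AKT5-/- 32.770; 18S rRNA wild-type 20.500; 18S rRNA AKT5-/- 20.010
ΔCt(wild-type) = 28.140 − 20.500 = 7.640
ΔCt(AKT5-/-) = 32.770 − 20.010 = 12.760
ΔΔCt = 12.760 − 7.640 = 5.120
Fold change = 2^(−5.120) = 0.0288

0.029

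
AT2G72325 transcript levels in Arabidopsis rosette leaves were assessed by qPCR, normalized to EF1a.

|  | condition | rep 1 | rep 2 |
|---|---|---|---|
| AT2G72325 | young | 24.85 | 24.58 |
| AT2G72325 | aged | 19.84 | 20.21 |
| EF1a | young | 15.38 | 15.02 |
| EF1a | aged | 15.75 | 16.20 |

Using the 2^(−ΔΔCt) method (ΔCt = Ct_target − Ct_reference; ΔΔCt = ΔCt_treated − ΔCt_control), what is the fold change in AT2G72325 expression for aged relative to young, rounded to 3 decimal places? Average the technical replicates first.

44.170

Mean Ct: AT2G72325 young 24.715; AT2G72325 aged 20.025; EF1a young 15.200; EF1a aged 15.975
ΔCt(young) = 24.715 − 15.200 = 9.515
ΔCt(aged) = 20.025 − 15.975 = 4.050
ΔΔCt = 4.050 − 9.515 = -5.465
Fold change = 2^(−(-5.465)) = 2^5.465 = 44.1702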